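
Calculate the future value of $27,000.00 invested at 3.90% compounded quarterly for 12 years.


Compound interest formula: A = P(1 + r/n)^(nt)
A = $27,000.00 × (1 + 0.039/4)^(4 × 12)
Growth factor: (1 + 0.039/4)^48 = 1.593182
A = $27,000.00 × 1.593182
A = $43,015.91

A = P(1 + r/n)^(nt) = $43,015.91


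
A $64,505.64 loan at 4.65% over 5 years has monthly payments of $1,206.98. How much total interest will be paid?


Total paid over the life of the loan = PMT × n.
Total paid = $1,206.98 × 60 = $72,418.80
Total interest = total paid − principal = $72,418.80 − $64,505.64 = $7,913.16

Total interest = (PMT × n) - PV = $7,913.16


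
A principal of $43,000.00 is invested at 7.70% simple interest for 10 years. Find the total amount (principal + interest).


Total amount formula: A = P(1 + rt) = P + P·r·t
Interest: I = P × r × t = $43,000.00 × 0.077 × 10 = $33,110.00
A = P + I = $43,000.00 + $33,110.00 = $76,110.00

A = P + I = P(1 + rt) = $76,110.00


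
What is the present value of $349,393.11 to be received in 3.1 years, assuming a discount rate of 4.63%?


Present value formula: PV = FV / (1 + r)^t
PV = $349,393.11 / (1 + 0.0463)^3.1
PV = $349,393.11 / 1.1506263
PV = $303,654.72

PV = FV / (1 + r)^t = $303,654.72


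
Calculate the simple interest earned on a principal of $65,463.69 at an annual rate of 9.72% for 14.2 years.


Simple interest formula: I = P × r × t
I = $65,463.69 × 0.0972 × 14.2
I = $90,355.60

I = P × r × t = $90,355.60


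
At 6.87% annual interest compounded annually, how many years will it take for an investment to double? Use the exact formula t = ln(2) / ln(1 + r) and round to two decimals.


Doubling condition: (1 + r)^t = 2
Take ln of both sides: t × ln(1 + r) = ln(2)
t = ln(2) / ln(1 + r)
t = 0.693147 / 0.066443
t = 10.43

t = ln(2) / ln(1 + r) = 10.43 years


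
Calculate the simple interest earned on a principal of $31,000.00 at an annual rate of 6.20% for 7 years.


Simple interest formula: I = P × r × t
I = $31,000.00 × 0.062 × 7
I = $13,454.00

I = P × r × t = $13,454.00


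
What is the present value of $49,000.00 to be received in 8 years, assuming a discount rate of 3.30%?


Present value formula: PV = FV / (1 + r)^t
PV = $49,000.00 / (1 + 0.033)^8
PV = $49,000.00 / 1.2965897
PV = $37,791.45

PV = FV / (1 + r)^t = $37,791.45


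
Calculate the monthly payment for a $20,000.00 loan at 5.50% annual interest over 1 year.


Loan payment formula: PMT = PV × r / (1 − (1 + r)^(−n))
Monthly rate r = 0.055/12 ≈ 0.00458333, n = 12 months
Denominator: 1 − (1 + 0.055/12)^(−12) = 0.0533959
PMT = $20,000.00 × (0.055/12) / 0.0533959
PMT = $1,716.74 per month

PMT = PV × r / (1-(1+r)^(-n)) = $1,716.74/month


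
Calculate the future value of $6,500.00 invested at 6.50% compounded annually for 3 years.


Compound interest formula: A = P(1 + r/n)^(nt)
A = $6,500.00 × (1 + 0.065/1)^(1 × 3)
Growth factor: (1 + 0.065/1)^3 = 1.2079496
A = $6,500.00 × 1.2079496
A = $7,851.67

A = P(1 + r/n)^(nt) = $7,851.67


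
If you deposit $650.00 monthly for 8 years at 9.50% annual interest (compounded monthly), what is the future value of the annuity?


Future value of an ordinary annuity: FV = PMT × ((1 + r)^n − 1) / r
Monthly rate r = 0.095/12 ≈ 0.00791667, n = 96
FV = $650.00 × ((1 + 0.095/12)^96 − 1) / (0.095/12)
FV = $650.00 × 142.975186
FV = $92,933.87

FV = PMT × ((1+r)^n - 1)/r = $92,933.87


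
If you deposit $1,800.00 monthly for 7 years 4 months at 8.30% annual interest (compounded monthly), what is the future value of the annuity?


Future value of an ordinary annuity: FV = PMT × ((1 + r)^n − 1) / r
Monthly rate r = 0.083/12 ≈ 0.00691667, n = 88
FV = $1,800.00 × ((1 + 0.083/12)^88 − 1) / (0.083/12)
FV = $1,800.00 × 120.597399
FV = $217,075.32

FV = PMT × ((1+r)^n - 1)/r = $217,075.32


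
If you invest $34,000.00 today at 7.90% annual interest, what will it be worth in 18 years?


Future value formula: FV = PV × (1 + r)^t
FV = $34,000.00 × (1 + 0.079)^18
FV = $34,000.00 × 3.929941
FV = $133,617.99

FV = PV × (1 + r)^t = $133,617.99


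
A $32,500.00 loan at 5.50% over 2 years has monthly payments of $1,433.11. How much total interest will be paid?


Total paid over the life of the loan = PMT × n.
Total paid = $1,433.11 × 24 = $34,394.64
Total interest = total paid − principal = $34,394.64 − $32,500.00 = $1,894.64

Total interest = (PMT × n) - PV = $1,894.64


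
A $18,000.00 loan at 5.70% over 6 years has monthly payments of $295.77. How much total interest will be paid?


Total paid over the life of the loan = PMT × n.
Total paid = $295.77 × 72 = $21,295.44
Total interest = total paid − principal = $21,295.44 − $18,000.00 = $3,295.44

Total interest = (PMT × n) - PV = $3,295.44


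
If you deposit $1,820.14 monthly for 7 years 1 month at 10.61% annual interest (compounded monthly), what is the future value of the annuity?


Future value of an ordinary annuity: FV = PMT × ((1 + r)^n − 1) / r
Monthly rate r = 0.1061/12 ≈ 0.00884167, n = 85
FV = $1,820.14 × ((1 + 0.1061/12)^85 − 1) / (0.1061/12)
FV = $1,820.14 × 125.912300
FV = $229,178.01

FV = PMT × ((1+r)^n - 1)/r = $229,178.01


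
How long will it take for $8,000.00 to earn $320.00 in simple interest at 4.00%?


Rearrange the simple interest formula for t:
I = P × r × t  ⇒  t = I / (P × r)
t = $320.00 / ($8,000.00 × 0.04)
t = 1

t = I/(P×r) = 1 year


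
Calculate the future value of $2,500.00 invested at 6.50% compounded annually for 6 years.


Compound interest formula: A = P(1 + r/n)^(nt)
A = $2,500.00 × (1 + 0.065/1)^(1 × 6)
Growth factor: (1 + 0.065/1)^6 = 1.4591423
A = $2,500.00 × 1.4591423
A = $3,647.86

A = P(1 + r/n)^(nt) = $3,647.86


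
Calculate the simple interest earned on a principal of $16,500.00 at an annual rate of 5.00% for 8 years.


Simple interest formula: I = P × r × t
I = $16,500.00 × 0.05 × 8
I = $6,600.00

I = P × r × t = $6,600.00


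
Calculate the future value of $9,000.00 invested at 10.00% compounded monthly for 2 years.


Compound interest formula: A = P(1 + r/n)^(nt)
A = $9,000.00 × (1 + 0.1/12)^(12 × 2)
Growth factor: (1 + 0.1/12)^24 = 1.220391
A = $9,000.00 × 1.220391
A = $10,983.52

A = P(1 + r/n)^(nt) = $10,983.52


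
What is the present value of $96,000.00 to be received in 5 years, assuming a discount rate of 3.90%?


Present value formula: PV = FV / (1 + r)^t
PV = $96,000.00 / (1 + 0.039)^5
PV = $96,000.00 / 1.2108148
PV = $79,285.45

PV = FV / (1 + r)^t = $79,285.45


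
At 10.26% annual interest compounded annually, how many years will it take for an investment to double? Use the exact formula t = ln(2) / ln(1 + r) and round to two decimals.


Doubling condition: (1 + r)^t = 2
Take ln of both sides: t × ln(1 + r) = ln(2)
t = ln(2) / ln(1 + r)
t = 0.693147 / 0.097671
t = 7.10

t = ln(2) / ln(1 + r) = 7.10 years


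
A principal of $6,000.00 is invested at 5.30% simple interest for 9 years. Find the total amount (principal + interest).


Total amount formula: A = P(1 + rt) = P + P·r·t
Interest: I = P × r × t = $6,000.00 × 0.053 × 9 = $2,862.00
A = P + I = $6,000.00 + $2,862.00 = $8,862.00

A = P + I = P(1 + rt) = $8,862.00


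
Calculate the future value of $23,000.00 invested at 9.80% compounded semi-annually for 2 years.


Compound interest formula: A = P(1 + r/n)^(nt)
A = $23,000.00 × (1 + 0.098/2)^(2 × 2)
Growth factor: (1 + 0.098/2)^4 = 1.210882
A = $23,000.00 × 1.210882
A = $27,850.29

A = P(1 + r/n)^(nt) = $27,850.29


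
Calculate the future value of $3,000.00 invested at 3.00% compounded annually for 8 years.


Compound interest formula: A = P(1 + r/n)^(nt)
A = $3,000.00 × (1 + 0.03/1)^(1 × 8)
Growth factor: (1 + 0.03/1)^8 = 1.266770
A = $3,000.00 × 1.266770
A = $3,800.31

A = P(1 + r/n)^(nt) = $3,800.31


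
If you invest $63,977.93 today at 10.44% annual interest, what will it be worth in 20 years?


Future value formula: FV = PV × (1 + r)^t
FV = $63,977.93 × (1 + 0.1044)^20
FV = $63,977.93 × 7.28665084
FV = $466,184.84

FV = PV × (1 + r)^t = $466,184.84


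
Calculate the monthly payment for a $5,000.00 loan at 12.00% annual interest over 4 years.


Loan payment formula: PMT = PV × r / (1 − (1 + r)^(−n))
Monthly rate r = 0.12/12 = 0.01, n = 48 months
Denominator: 1 − (1 + 0.12/12)^(−48) = 0.379740
PMT = $5,000.00 × (0.12/12) / 0.379740
PMT = $131.67 per month

PMT = PV × r / (1-(1+r)^(-n)) = $131.67/month


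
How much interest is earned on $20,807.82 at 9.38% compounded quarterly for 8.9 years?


Compound interest earned = final amount − principal.
A = P(1 + r/n)^(nt) = $20,807.82 × (1 + 0.0938/4)^(4 × 8.9) = $47,489.61
Interest = A − P = $47,489.61 − $20,807.82 = $26,681.79

Interest = A - P = $26,681.79


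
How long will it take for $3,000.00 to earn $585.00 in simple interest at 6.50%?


Rearrange the simple interest formula for t:
I = P × r × t  ⇒  t = I / (P × r)
t = $585.00 / ($3,000.00 × 0.065)
t = 3

t = I/(P×r) = 3 years


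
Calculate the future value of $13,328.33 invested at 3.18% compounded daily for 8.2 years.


Compound interest formula: A = P(1 + r/n)^(nt)
A = $13,328.33 × (1 + 0.0318/365)^(365 × 8.2)
Growth factor: (1 + 0.0318/365)^2993 = 1.2979014
A = $13,328.33 × 1.2979014
A = $17,298.86

A = P(1 + r/n)^(nt) = $17,298.86


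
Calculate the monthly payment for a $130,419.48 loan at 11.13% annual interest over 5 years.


Loan payment formula: PMT = PV × r / (1 − (1 + r)^(−n))
Monthly rate r = 0.1113/12 = 0.009275, n = 60 months
Denominator: 1 − (1 + 0.1113/12)^(−60) = 0.425316
PMT = $130,419.48 × (0.1113/12) / 0.425316
PMT = $2,844.10 per month

PMT = PV × r / (1-(1+r)^(-n)) = $2,844.10/month


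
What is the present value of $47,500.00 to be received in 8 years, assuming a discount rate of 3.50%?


Present value formula: PV = FV / (1 + r)^t
PV = $47,500.00 / (1 + 0.035)^8
PV = $47,500.00 / 1.316809
PV = $36,072.05

PV = FV / (1 + r)^t = $36,072.05


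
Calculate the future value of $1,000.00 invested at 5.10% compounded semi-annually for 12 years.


Compound interest formula: A = P(1 + r/n)^(nt)
A = $1,000.00 × (1 + 0.051/2)^(2 × 12)
Growth factor: (1 + 0.051/2)^24 = 1.830020
A = $1,000.00 × 1.830020
A = $1,830.02

A = P(1 + r/n)^(nt) = $1,830.02


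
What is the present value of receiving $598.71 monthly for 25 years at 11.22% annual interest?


Present value of an ordinary annuity: PV = PMT × (1 − (1 + r)^(−n)) / r
Monthly rate r = 0.1122/12 = 0.00935, n = 300
PV = $598.71 × (1 − (1 + 0.1122/12)^(−300)) / (0.1122/12)
PV = $598.71 × 100.395672
PV = $60,107.89

PV = PMT × (1-(1+r)^(-n))/r = $60,107.89


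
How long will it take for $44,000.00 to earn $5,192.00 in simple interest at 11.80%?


Rearrange the simple interest formula for t:
I = P × r × t  ⇒  t = I / (P × r)
t = $5,192.00 / ($44,000.00 × 0.118)
t = 1

t = I/(P×r) = 1 year


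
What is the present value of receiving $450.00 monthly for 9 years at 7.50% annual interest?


Present value of an ordinary annuity: PV = PMT × (1 − (1 + r)^(−n)) / r
Monthly rate r = 0.075/12 = 0.00625, n = 108
PV = $450.00 × (1 − (1 + 0.075/12)^(−108)) / (0.075/12)
PV = $450.00 × 78.363665
PV = $35,263.65

PV = PMT × (1-(1+r)^(-n))/r = $35,263.65


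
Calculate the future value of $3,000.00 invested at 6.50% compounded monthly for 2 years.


Compound interest formula: A = P(1 + r/n)^(nt)
A = $3,000.00 × (1 + 0.065/12)^(12 × 2)
Growth factor: (1 + 0.065/12)^24 = 1.138429
A = $3,000.00 × 1.138429
A = $3,415.29

A = P(1 + r/n)^(nt) = $3,415.29


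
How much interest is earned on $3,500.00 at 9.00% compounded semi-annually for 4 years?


Compound interest earned = final amount − principal.
A = P(1 + r/n)^(nt) = $3,500.00 × (1 + 0.09/2)^(2 × 4) = $4,977.35
Interest = A − P = $4,977.35 − $3,500.00 = $1,477.35

Interest = A - P = $1,477.35


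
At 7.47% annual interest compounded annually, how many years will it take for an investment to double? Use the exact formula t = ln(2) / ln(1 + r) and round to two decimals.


Doubling condition: (1 + r)^t = 2
Take ln of both sides: t × ln(1 + r) = ln(2)
t = ln(2) / ln(1 + r)
t = 0.693147 / 0.072042
t = 9.62

t = ln(2) / ln(1 + r) = 9.62 years


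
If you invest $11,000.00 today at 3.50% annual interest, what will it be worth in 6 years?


Future value formula: FV = PV × (1 + r)^t
FV = $11,000.00 × (1 + 0.035)^6
FV = $11,000.00 × 1.2292553
FV = $13,521.81

FV = PV × (1 + r)^t = $13,521.81


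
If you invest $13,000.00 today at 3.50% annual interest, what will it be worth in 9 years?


Future value formula: FV = PV × (1 + r)^t
FV = $13,000.00 × (1 + 0.035)^9
FV = $13,000.00 × 1.3628974
FV = $17,717.67

FV = PV × (1 + r)^t = $17,717.67


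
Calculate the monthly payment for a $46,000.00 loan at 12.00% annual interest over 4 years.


Loan payment formula: PMT = PV × r / (1 − (1 + r)^(−n))
Monthly rate r = 0.12/12 = 0.01, n = 48 months
Denominator: 1 − (1 + 0.12/12)^(−48) = 0.379740
PMT = $46,000.00 × (0.12/12) / 0.379740
PMT = $1,211.36 per month

PMT = PV × r / (1-(1+r)^(-n)) = $1,211.36/month


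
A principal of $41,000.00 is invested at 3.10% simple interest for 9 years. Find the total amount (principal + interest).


Total amount formula: A = P(1 + rt) = P + P·r·t
Interest: I = P × r × t = $41,000.00 × 0.031 × 9 = $11,439.00
A = P + I = $41,000.00 + $11,439.00 = $52,439.00

A = P + I = P(1 + rt) = $52,439.00


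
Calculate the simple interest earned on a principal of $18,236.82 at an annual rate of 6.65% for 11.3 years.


Simple interest formula: I = P × r × t
I = $18,236.82 × 0.0665 × 11.3
I = $13,704.06

I = P × r × t = $13,704.06


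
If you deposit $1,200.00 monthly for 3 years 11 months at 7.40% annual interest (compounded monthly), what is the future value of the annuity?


Future value of an ordinary annuity: FV = PMT × ((1 + r)^n − 1) / r
Monthly rate r = 0.074/12 ≈ 0.00616667, n = 47
FV = $1,200.00 × ((1 + 0.074/12)^47 − 1) / (0.074/12)
FV = $1,200.00 × 54.326932
FV = $65,192.32

FV = PMT × ((1+r)^n - 1)/r = $65,192.32


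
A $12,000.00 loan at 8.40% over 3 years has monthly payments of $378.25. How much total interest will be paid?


Total paid over the life of the loan = PMT × n.
Total paid = $378.25 × 36 = $13,617.00
Total interest = total paid − principal = $13,617.00 − $12,000.00 = $1,617.00

Total interest = (PMT × n) - PV = $1,617.00


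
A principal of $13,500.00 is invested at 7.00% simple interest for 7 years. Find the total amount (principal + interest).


Total amount formula: A = P(1 + rt) = P + P·r·t
Interest: I = P × r × t = $13,500.00 × 0.07 × 7 = $6,615.00
A = P + I = $13,500.00 + $6,615.00 = $20,115.00

A = P + I = P(1 + rt) = $20,115.00


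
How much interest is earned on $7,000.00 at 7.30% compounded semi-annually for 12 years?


Compound interest earned = final amount − principal.
A = P(1 + r/n)^(nt) = $7,000.00 × (1 + 0.073/2)^(2 × 12) = $16,548.61
Interest = A − P = $16,548.61 − $7,000.00 = $9,548.61

Interest = A - P = $9,548.61


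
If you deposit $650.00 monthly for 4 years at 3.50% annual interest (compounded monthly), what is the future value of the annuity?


Future value of an ordinary annuity: FV = PMT × ((1 + r)^n − 1) / r
Monthly rate r = 0.035/12 ≈ 0.00291667, n = 48
FV = $650.00 × ((1 + 0.035/12)^48 − 1) / (0.035/12)
FV = $650.00 × 51.442091
FV = $33,437.36

FV = PMT × ((1+r)^n - 1)/r = $33,437.36


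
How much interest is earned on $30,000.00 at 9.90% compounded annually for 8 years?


Compound interest earned = final amount − principal.
A = P(1 + r/n)^(nt) = $30,000.00 × (1 + 0.099/1)^(1 × 8) = $63,841.46
Interest = A − P = $63,841.46 − $30,000.00 = $33,841.46

Interest = A - P = $33,841.46


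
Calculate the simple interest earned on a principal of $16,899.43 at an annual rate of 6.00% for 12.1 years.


Simple interest formula: I = P × r × t
I = $16,899.43 × 0.06 × 12.1
I = $12,268.99

I = P × r × t = $12,268.99


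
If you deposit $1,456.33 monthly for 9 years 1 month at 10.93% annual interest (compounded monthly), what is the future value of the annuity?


Future value of an ordinary annuity: FV = PMT × ((1 + r)^n − 1) / r
Monthly rate r = 0.1093/12 ≈ 0.00910833, n = 109
FV = $1,456.33 × ((1 + 0.1093/12)^109 − 1) / (0.1093/12)
FV = $1,456.33 × 185.182219
FV = $269,686.42

FV = PMT × ((1+r)^n - 1)/r = $269,686.42


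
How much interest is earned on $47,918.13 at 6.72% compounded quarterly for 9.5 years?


Compound interest earned = final amount − principal.
A = P(1 + r/n)^(nt) = $47,918.13 × (1 + 0.0672/4)^(4 × 9.5) = $90,250.64
Interest = A − P = $90,250.64 − $47,918.13 = $42,332.51

Interest = A - P = $42,332.51


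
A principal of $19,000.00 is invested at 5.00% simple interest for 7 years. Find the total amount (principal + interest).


Total amount formula: A = P(1 + rt) = P + P·r·t
Interest: I = P × r × t = $19,000.00 × 0.05 × 7 = $6,650.00
A = P + I = $19,000.00 + $6,650.00 = $25,650.00

A = P + I = P(1 + rt) = $25,650.00


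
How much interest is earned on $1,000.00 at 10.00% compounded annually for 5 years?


Compound interest earned = final amount − principal.
A = P(1 + r/n)^(nt) = $1,000.00 × (1 + 0.1/1)^(1 × 5) = $1,610.51
Interest = A − P = $1,610.51 − $1,000.00 = $610.51

Interest = A - P = $610.51


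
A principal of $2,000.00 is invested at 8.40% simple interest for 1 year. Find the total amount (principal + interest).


Total amount formula: A = P(1 + rt) = P + P·r·t
Interest: I = P × r × t = $2,000.00 × 0.084 × 1 = $168.00
A = P + I = $2,000.00 + $168.00 = $2,168.00

A = P + I = P(1 + rt) = $2,168.00


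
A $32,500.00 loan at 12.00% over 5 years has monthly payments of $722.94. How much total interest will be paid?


Total paid over the life of the loan = PMT × n.
Total paid = $722.94 × 60 = $43,376.40
Total interest = total paid − principal = $43,376.40 − $32,500.00 = $10,876.40

Total interest = (PMT × n) - PV = $10,876.40


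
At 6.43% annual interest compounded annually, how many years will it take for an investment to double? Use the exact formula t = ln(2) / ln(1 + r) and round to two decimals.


Doubling condition: (1 + r)^t = 2
Take ln of both sides: t × ln(1 + r) = ln(2)
t = ln(2) / ln(1 + r)
t = 0.693147 / 0.062317
t = 11.12

t = ln(2) / ln(1 + r) = 11.12 years


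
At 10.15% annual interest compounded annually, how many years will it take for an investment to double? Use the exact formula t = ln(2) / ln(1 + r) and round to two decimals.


Doubling condition: (1 + r)^t = 2
Take ln of both sides: t × ln(1 + r) = ln(2)
t = ln(2) / ln(1 + r)
t = 0.693147 / 0.096673
t = 7.17

t = ln(2) / ln(1 + r) = 7.17 years


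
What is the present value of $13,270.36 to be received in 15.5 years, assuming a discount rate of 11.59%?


Present value formula: PV = FV / (1 + r)^t
PV = $13,270.36 / (1 + 0.1159)^15.5
PV = $13,270.36 / 5.472576
PV = $2,424.88

PV = FV / (1 + r)^t = $2,424.88


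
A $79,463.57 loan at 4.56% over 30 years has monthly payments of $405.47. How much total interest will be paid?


Total paid over the life of the loan = PMT × n.
Total paid = $405.47 × 360 = $145,969.20
Total interest = total paid − principal = $145,969.20 − $79,463.57 = $66,505.63

Total interest = (PMT × n) - PV = $66,505.63


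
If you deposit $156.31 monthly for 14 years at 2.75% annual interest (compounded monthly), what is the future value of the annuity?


Future value of an ordinary annuity: FV = PMT × ((1 + r)^n − 1) / r
Monthly rate r = 0.0275/12 ≈ 0.00229167, n = 168
FV = $156.31 × ((1 + 0.0275/12)^168 − 1) / (0.0275/12)
FV = $156.31 × 204.640206
FV = $31,987.31

FV = PMT × ((1+r)^n - 1)/r = $31,987.31


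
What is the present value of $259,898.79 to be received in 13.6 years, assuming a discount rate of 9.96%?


Present value formula: PV = FV / (1 + r)^t
PV = $259,898.79 / (1 + 0.0996)^13.6
PV = $259,898.79 / 3.637411
PV = $71,451.59

PV = FV / (1 + r)^t = $71,451.59


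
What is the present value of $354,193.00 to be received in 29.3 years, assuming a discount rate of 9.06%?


Present value formula: PV = FV / (1 + r)^t
PV = $354,193.00 / (1 + 0.0906)^29.3
PV = $354,193.00 / 12.694013
PV = $27,902.37

PV = FV / (1 + r)^t = $27,902.37


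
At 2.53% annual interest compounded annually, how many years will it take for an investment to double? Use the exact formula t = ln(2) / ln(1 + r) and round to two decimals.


Doubling condition: (1 + r)^t = 2
Take ln of both sides: t × ln(1 + r) = ln(2)
t = ln(2) / ln(1 + r)
t = 0.693147 / 0.024985
t = 27.74

t = ln(2) / ln(1 + r) = 27.74 years


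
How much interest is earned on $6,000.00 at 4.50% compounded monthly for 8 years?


Compound interest earned = final amount − principal.
A = P(1 + r/n)^(nt) = $6,000.00 × (1 + 0.045/12)^(12 × 8) = $8,594.19
Interest = A − P = $8,594.19 − $6,000.00 = $2,594.19

Interest = A - P = $2,594.19


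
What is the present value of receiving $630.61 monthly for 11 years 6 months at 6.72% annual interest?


Present value of an ordinary annuity: PV = PMT × (1 − (1 + r)^(−n)) / r
Monthly rate r = 0.0672/12 = 0.0056, n = 138
PV = $630.61 × (1 − (1 + 0.0672/12)^(−138)) / (0.0672/12)
PV = $630.61 × 95.943770
PV = $60,503.10

PV = PMT × (1-(1+r)^(-n))/r = $60,503.10


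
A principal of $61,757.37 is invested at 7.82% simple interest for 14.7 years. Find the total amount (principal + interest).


Total amount formula: A = P(1 + rt) = P + P·r·t
Interest: I = P × r × t = $61,757.37 × 0.0782 × 14.7 = $70,992.57
A = P + I = $61,757.37 + $70,992.57 = $132,749.94

A = P + I = P(1 + rt) = $132,749.94


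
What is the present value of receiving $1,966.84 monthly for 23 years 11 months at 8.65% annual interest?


Present value of an ordinary annuity: PV = PMT × (1 − (1 + r)^(−n)) / r
Monthly rate r = 0.0865/12 ≈ 0.00720833, n = 287
PV = $1,966.84 × (1 − (1 + 0.0865/12)^(−287)) / (0.0865/12)
PV = $1,966.84 × 121.071073
PV = $238,127.43

PV = PMT × (1-(1+r)^(-n))/r = $238,127.43


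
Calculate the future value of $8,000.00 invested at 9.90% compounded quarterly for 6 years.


Compound interest formula: A = P(1 + r/n)^(nt)
A = $8,000.00 × (1 + 0.099/4)^(4 × 6)
Growth factor: (1 + 0.099/4)^24 = 1.798168
A = $8,000.00 × 1.798168
A = $14,385.34

A = P(1 + r/n)^(nt) = $14,385.34


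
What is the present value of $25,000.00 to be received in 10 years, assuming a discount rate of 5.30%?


Present value formula: PV = FV / (1 + r)^t
PV = $25,000.00 / (1 + 0.053)^10
PV = $25,000.00 / 1.6760374
PV = $14,916.13

PV = FV / (1 + r)^t = $14,916.13


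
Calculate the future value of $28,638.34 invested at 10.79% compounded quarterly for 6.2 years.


Compound interest formula: A = P(1 + r/n)^(nt)
A = $28,638.34 × (1 + 0.1079/4)^(4 × 6.2)
Growth factor: (1 + 0.1079/4)^24.8 = 1.9350171
A = $28,638.34 × 1.9350171
A = $55,415.68

A = P(1 + r/n)^(nt) = $55,415.68


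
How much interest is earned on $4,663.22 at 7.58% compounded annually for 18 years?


Compound interest earned = final amount − principal.
A = P(1 + r/n)^(nt) = $4,663.22 × (1 + 0.0758/1)^(1 × 18) = $17,372.15
Interest = A − P = $17,372.15 − $4,663.22 = $12,708.93

Interest = A - P = $12,708.93


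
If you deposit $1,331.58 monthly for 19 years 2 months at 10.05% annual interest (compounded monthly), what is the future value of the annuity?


Future value of an ordinary annuity: FV = PMT × ((1 + r)^n − 1) / r
Monthly rate r = 0.1005/12 = 0.008375, n = 230
FV = $1,331.58 × ((1 + 0.1005/12)^230 − 1) / (0.1005/12)
FV = $1,331.58 × 693.598377
FV = $923,581.73

FV = PMT × ((1+r)^n - 1)/r = $923,581.73


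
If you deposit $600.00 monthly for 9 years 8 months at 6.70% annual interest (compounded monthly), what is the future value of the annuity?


Future value of an ordinary annuity: FV = PMT × ((1 + r)^n − 1) / r
Monthly rate r = 0.067/12 ≈ 0.00558333, n = 116
FV = $600.00 × ((1 + 0.067/12)^116 − 1) / (0.067/12)
FV = $600.00 × 162.561849
FV = $97,537.11

FV = PMT × ((1+r)^n - 1)/r = $97,537.11


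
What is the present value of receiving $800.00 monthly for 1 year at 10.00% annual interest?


Present value of an ordinary annuity: PV = PMT × (1 − (1 + r)^(−n)) / r
Monthly rate r = 0.1/12 ≈ 0.00833333, n = 12
PV = $800.00 × (1 − (1 + 0.1/12)^(−12)) / (0.1/12)
PV = $800.00 × 11.374508
PV = $9,099.61

PV = PMT × (1-(1+r)^(-n))/r = $9,099.61


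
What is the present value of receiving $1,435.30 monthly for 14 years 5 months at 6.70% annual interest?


Present value of an ordinary annuity: PV = PMT × (1 − (1 + r)^(−n)) / r
Monthly rate r = 0.067/12 ≈ 0.00558333, n = 173
PV = $1,435.30 × (1 − (1 + 0.067/12)^(−173)) / (0.067/12)
PV = $1,435.30 × 110.747806
PV = $158,956.33

PV = PMT × (1-(1+r)^(-n))/r = $158,956.33


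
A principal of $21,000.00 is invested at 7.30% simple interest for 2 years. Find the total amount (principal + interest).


Total amount formula: A = P(1 + rt) = P + P·r·t
Interest: I = P × r × t = $21,000.00 × 0.073 × 2 = $3,066.00
A = P + I = $21,000.00 + $3,066.00 = $24,066.00

A = P + I = P(1 + rt) = $24,066.00


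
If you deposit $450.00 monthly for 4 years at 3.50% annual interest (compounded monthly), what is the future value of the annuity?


Future value of an ordinary annuity: FV = PMT × ((1 + r)^n − 1) / r
Monthly rate r = 0.035/12 ≈ 0.00291667, n = 48
FV = $450.00 × ((1 + 0.035/12)^48 − 1) / (0.035/12)
FV = $450.00 × 51.442091
FV = $23,148.94

FV = PMT × ((1+r)^n - 1)/r = $23,148.94


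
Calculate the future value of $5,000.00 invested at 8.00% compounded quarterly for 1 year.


Compound interest formula: A = P(1 + r/n)^(nt)
A = $5,000.00 × (1 + 0.08/4)^(4 × 1)
Growth factor: (1 + 0.08/4)^4 = 1.082432
A = $5,000.00 × 1.082432
A = $5,412.16

A = P(1 + r/n)^(nt) = $5,412.16


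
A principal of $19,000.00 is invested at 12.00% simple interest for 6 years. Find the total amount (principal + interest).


Total amount formula: A = P(1 + rt) = P + P·r·t
Interest: I = P × r × t = $19,000.00 × 0.12 × 6 = $13,680.00
A = P + I = $19,000.00 + $13,680.00 = $32,680.00

A = P + I = P(1 + rt) = $32,680.00


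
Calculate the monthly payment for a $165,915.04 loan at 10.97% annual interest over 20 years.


Loan payment formula: PMT = PV × r / (1 − (1 + r)^(−n))
Monthly rate r = 0.1097/12 ≈ 0.00914167, n = 240 months
Denominator: 1 − (1 + 0.1097/12)^(−240) = 0.887413
PMT = $165,915.04 × (0.1097/12) / 0.887413
PMT = $1,709.17 per month

PMT = PV × r / (1-(1+r)^(-n)) = $1,709.17/month


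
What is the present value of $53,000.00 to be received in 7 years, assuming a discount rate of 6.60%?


Present value formula: PV = FV / (1 + r)^t
PV = $53,000.00 / (1 + 0.066)^7
PV = $53,000.00 / 1.5642294
PV = $33,882.50

PV = FV / (1 + r)^t = $33,882.50


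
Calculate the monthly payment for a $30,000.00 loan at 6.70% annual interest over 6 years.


Loan payment formula: PMT = PV × r / (1 − (1 + r)^(−n))
Monthly rate r = 0.067/12 ≈ 0.00558333, n = 72 months
Denominator: 1 − (1 + 0.067/12)^(−72) = 0.330271
PMT = $30,000.00 × (0.067/12) / 0.330271
PMT = $507.16 per month

PMT = PV × r / (1-(1+r)^(-n)) = $507.16/month


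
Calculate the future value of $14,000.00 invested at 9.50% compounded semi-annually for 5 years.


Compound interest formula: A = P(1 + r/n)^(nt)
A = $14,000.00 × (1 + 0.095/2)^(2 × 5)
Growth factor: (1 + 0.095/2)^10 = 1.590524
A = $14,000.00 × 1.590524
A = $22,267.34

A = P(1 + r/n)^(nt) = $22,267.34


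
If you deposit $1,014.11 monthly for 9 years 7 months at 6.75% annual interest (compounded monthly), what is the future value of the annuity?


Future value of an ordinary annuity: FV = PMT × ((1 + r)^n − 1) / r
Monthly rate r = 0.0675/12 = 0.005625, n = 115
FV = $1,014.11 × ((1 + 0.0675/12)^115 − 1) / (0.0675/12)
FV = $1,014.11 × 161.085525
FV = $163,358.44

FV = PMT × ((1+r)^n - 1)/r = $163,358.44


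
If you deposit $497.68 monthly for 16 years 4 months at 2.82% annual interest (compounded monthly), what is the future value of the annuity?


Future value of an ordinary annuity: FV = PMT × ((1 + r)^n − 1) / r
Monthly rate r = 0.0282/12 = 0.00235, n = 196
FV = $497.68 × ((1 + 0.0282/12)^196 − 1) / (0.0282/12)
FV = $497.68 × 248.582325
FV = $123,714.45

FV = PMT × ((1+r)^n - 1)/r = $123,714.45


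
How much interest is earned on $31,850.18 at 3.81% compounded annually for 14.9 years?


Compound interest earned = final amount − principal.
A = P(1 + r/n)^(nt) = $31,850.18 × (1 + 0.0381/1)^(1 × 14.9) = $55,600.13
Interest = A − P = $55,600.13 − $31,850.18 = $23,749.95

Interest = A - P = $23,749.95


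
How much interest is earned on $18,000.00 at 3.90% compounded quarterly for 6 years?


Compound interest earned = final amount − principal.
A = P(1 + r/n)^(nt) = $18,000.00 × (1 + 0.039/4)^(4 × 6) = $22,719.84
Interest = A − P = $22,719.84 − $18,000.00 = $4,719.84

Interest = A - P = $4,719.84


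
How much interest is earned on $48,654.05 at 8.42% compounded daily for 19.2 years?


Compound interest earned = final amount − principal.
A = P(1 + r/n)^(nt) = $48,654.05 × (1 + 0.0842/365)^(365 × 19.2) = $244,982.95
Interest = A − P = $244,982.95 − $48,654.05 = $196,328.90

Interest = A - P = $196,328.90


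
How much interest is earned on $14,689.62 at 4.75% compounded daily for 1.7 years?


Compound interest earned = final amount − principal.
A = P(1 + r/n)^(nt) = $14,689.62 × (1 + 0.0475/365)^(365 × 1.7) = $15,924.93
Interest = A − P = $15,924.93 − $14,689.62 = $1,235.31

Interest = A - P = $1,235.31


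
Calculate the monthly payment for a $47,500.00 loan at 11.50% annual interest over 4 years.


Loan payment formula: PMT = PV × r / (1 − (1 + r)^(−n))
Monthly rate r = 0.115/12 ≈ 0.00958333, n = 48 months
Denominator: 1 − (1 + 0.115/12)^(−48) = 0.367332
PMT = $47,500.00 × (0.115/12) / 0.367332
PMT = $1,239.23 per month

PMT = PV × r / (1-(1+r)^(-n)) = $1,239.23/month


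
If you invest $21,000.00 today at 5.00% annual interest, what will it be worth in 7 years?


Future value formula: FV = PV × (1 + r)^t
FV = $21,000.00 × (1 + 0.05)^7
FV = $21,000.00 × 1.4071004
FV = $29,549.11

FV = PV × (1 + r)^t = $29,549.11


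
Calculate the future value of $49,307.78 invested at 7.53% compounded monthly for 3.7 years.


Compound interest formula: A = P(1 + r/n)^(nt)
A = $49,307.78 × (1 + 0.0753/12)^(12 × 3.7)
Growth factor: (1 + 0.0753/12)^44.4 = 1.32014226
A = $49,307.78 × 1.32014226
A = $65,093.28

A = P(1 + r/n)^(nt) = $65,093.28


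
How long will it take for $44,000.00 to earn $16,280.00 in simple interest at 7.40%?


Rearrange the simple interest formula for t:
I = P × r × t  ⇒  t = I / (P × r)
t = $16,280.00 / ($44,000.00 × 0.074)
t = 5

t = I/(P×r) = 5 years


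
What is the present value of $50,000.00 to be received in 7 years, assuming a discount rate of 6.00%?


Present value formula: PV = FV / (1 + r)^t
PV = $50,000.00 / (1 + 0.06)^7
PV = $50,000.00 / 1.503630
PV = $33,252.86

PV = FV / (1 + r)^t = $33,252.86


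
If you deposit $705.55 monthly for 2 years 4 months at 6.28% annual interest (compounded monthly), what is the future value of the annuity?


Future value of an ordinary annuity: FV = PMT × ((1 + r)^n − 1) / r
Monthly rate r = 0.0628/12 ≈ 0.00523333, n = 28
FV = $705.55 × ((1 + 0.0628/12)^28 − 1) / (0.0628/12)
FV = $705.55 × 30.070932
FV = $21,216.55

FV = PMT × ((1+r)^n - 1)/r = $21,216.55


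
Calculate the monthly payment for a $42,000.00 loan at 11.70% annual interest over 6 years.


Loan payment formula: PMT = PV × r / (1 − (1 + r)^(−n))
Monthly rate r = 0.117/12 = 0.00975, n = 72 months
Denominator: 1 − (1 + 0.117/12)^(−72) = 0.502719
PMT = $42,000.00 × (0.117/12) / 0.502719
PMT = $814.57 per month

PMT = PV × r / (1-(1+r)^(-n)) = $814.57/month


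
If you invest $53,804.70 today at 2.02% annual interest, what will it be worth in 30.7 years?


Future value formula: FV = PV × (1 + r)^t
FV = $53,804.70 × (1 + 0.0202)^30.7
FV = $53,804.70 × 1.8477334
FV = $99,416.74

FV = PV × (1 + r)^t = $99,416.74


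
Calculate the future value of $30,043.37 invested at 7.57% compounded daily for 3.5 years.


Compound interest formula: A = P(1 + r/n)^(nt)
A = $30,043.37 × (1 + 0.0757/365)^(365 × 3.5)
Growth factor: (1 + 0.0757/365)^1277.5 = 1.303330
A = $30,043.37 × 1.303330
A = $39,156.43

A = P(1 + r/n)^(nt) = $39,156.43


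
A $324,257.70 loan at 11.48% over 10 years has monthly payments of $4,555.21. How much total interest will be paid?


Total paid over the life of the loan = PMT × n.
Total paid = $4,555.21 × 120 = $546,625.20
Total interest = total paid − principal = $546,625.20 − $324,257.70 = $222,367.50

Total interest = (PMT × n) - PV = $222,367.50


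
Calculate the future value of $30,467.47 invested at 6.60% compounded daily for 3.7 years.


Compound interest formula: A = P(1 + r/n)^(nt)
A = $30,467.47 × (1 + 0.066/365)^(365 × 3.7)
Growth factor: (1 + 0.066/365)^1350.5 = 1.2765714
A = $30,467.47 × 1.2765714
A = $38,893.90

A = P(1 + r/n)^(nt) = $38,893.90


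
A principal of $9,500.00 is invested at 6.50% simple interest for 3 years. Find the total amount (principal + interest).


Total amount formula: A = P(1 + rt) = P + P·r·t
Interest: I = P × r × t = $9,500.00 × 0.065 × 3 = $1,852.50
A = P + I = $9,500.00 + $1,852.50 = $11,352.50

A = P + I = P(1 + rt) = $11,352.50


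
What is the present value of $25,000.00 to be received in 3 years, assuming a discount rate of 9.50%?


Present value formula: PV = FV / (1 + r)^t
PV = $25,000.00 / (1 + 0.095)^3
PV = $25,000.00 / 1.312932
PV = $19,041.35

PV = FV / (1 + r)^t = $19,041.35


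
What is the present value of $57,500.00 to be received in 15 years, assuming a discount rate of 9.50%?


Present value formula: PV = FV / (1 + r)^t
PV = $57,500.00 / (1 + 0.095)^15
PV = $57,500.00 / 3.901322
PV = $14,738.59

PV = FV / (1 + r)^t = $14,738.59


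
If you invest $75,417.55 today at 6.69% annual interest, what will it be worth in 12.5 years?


Future value formula: FV = PV × (1 + r)^t
FV = $75,417.55 × (1 + 0.0669)^12.5
FV = $75,417.55 × 2.246707
FV = $169,441.14

FV = PV × (1 + r)^t = $169,441.14


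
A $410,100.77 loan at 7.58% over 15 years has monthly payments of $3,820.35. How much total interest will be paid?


Total paid over the life of the loan = PMT × n.
Total paid = $3,820.35 × 180 = $687,663.00
Total interest = total paid − principal = $687,663.00 − $410,100.77 = $277,562.23

Total interest = (PMT × n) - PV = $277,562.23


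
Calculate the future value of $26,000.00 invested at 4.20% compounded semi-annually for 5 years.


Compound interest formula: A = P(1 + r/n)^(nt)
A = $26,000.00 × (1 + 0.042/2)^(2 × 5)
Growth factor: (1 + 0.042/2)^10 = 1.230998
A = $26,000.00 × 1.230998
A = $32,005.95

A = P(1 + r/n)^(nt) = $32,005.95


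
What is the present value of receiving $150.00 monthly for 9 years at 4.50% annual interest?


Present value of an ordinary annuity: PV = PMT × (1 − (1 + r)^(−n)) / r
Monthly rate r = 0.045/12 = 0.00375, n = 108
PV = $150.00 × (1 − (1 + 0.045/12)^(−108)) / (0.045/12)
PV = $150.00 × 88.671407
PV = $13,300.71

PV = PMT × (1-(1+r)^(-n))/r = $13,300.71


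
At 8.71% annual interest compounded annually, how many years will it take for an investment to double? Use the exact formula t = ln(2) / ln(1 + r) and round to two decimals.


Doubling condition: (1 + r)^t = 2
Take ln of both sides: t × ln(1 + r) = ln(2)
t = ln(2) / ln(1 + r)
t = 0.693147 / 0.083514
t = 8.30

t = ln(2) / ln(1 + r) = 8.30 years


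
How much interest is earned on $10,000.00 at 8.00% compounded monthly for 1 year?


Compound interest earned = final amount − principal.
A = P(1 + r/n)^(nt) = $10,000.00 × (1 + 0.08/12)^(12 × 1) = $10,830.00
Interest = A − P = $10,830.00 − $10,000.00 = $830.00

Interest = A - P = $830.00


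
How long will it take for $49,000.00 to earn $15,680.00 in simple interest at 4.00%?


Rearrange the simple interest formula for t:
I = P × r × t  ⇒  t = I / (P × r)
t = $15,680.00 / ($49,000.00 × 0.04)
t = 8

t = I/(P×r) = 8 years


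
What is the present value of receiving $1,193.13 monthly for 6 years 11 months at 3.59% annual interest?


Present value of an ordinary annuity: PV = PMT × (1 − (1 + r)^(−n)) / r
Monthly rate r = 0.0359/12 ≈ 0.00299167, n = 83
PV = $1,193.13 × (1 − (1 + 0.0359/12)^(−83)) / (0.0359/12)
PV = $1,193.13 × 73.401024
PV = $87,576.96

PV = PMT × (1-(1+r)^(-n))/r = $87,576.96


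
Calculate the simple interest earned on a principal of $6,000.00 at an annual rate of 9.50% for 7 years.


Simple interest formula: I = P × r × t
I = $6,000.00 × 0.095 × 7
I = $3,990.00

I = P × r × t = $3,990.00


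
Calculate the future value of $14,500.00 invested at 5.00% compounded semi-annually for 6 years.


Compound interest formula: A = P(1 + r/n)^(nt)
A = $14,500.00 × (1 + 0.05/2)^(2 × 6)
Growth factor: (1 + 0.05/2)^12 = 1.344889
A = $14,500.00 × 1.344889
A = $19,500.89

A = P(1 + r/n)^(nt) = $19,500.89


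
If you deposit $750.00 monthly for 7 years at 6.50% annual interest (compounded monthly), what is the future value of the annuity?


Future value of an ordinary annuity: FV = PMT × ((1 + r)^n − 1) / r
Monthly rate r = 0.065/12 ≈ 0.00541667, n = 84
FV = $750.00 × ((1 + 0.065/12)^84 − 1) / (0.065/12)
FV = $750.00 × 106.013400
FV = $79,510.05

FV = PMT × ((1+r)^n - 1)/r = $79,510.05


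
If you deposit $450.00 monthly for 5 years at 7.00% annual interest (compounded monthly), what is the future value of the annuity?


Future value of an ordinary annuity: FV = PMT × ((1 + r)^n − 1) / r
Monthly rate r = 0.07/12 ≈ 0.00583333, n = 60
FV = $450.00 × ((1 + 0.07/12)^60 − 1) / (0.07/12)
FV = $450.00 × 71.592902
FV = $32,216.81

FV = PMT × ((1+r)^n - 1)/r = $32,216.81


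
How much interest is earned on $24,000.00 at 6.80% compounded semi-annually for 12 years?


Compound interest earned = final amount − principal.
A = P(1 + r/n)^(nt) = $24,000.00 × (1 + 0.068/2)^(2 × 12) = $53,543.18
Interest = A − P = $53,543.18 − $24,000.00 = $29,543.18

Interest = A - P = $29,543.18


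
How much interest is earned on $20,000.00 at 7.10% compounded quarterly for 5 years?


Compound interest earned = final amount − principal.
A = P(1 + r/n)^(nt) = $20,000.00 × (1 + 0.071/4)^(4 × 5) = $28,434.93
Interest = A − P = $28,434.93 − $20,000.00 = $8,434.93

Interest = A - P = $8,434.93


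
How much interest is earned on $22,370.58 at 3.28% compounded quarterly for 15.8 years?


Compound interest earned = final amount − principal.
A = P(1 + r/n)^(nt) = $22,370.58 × (1 + 0.0328/4)^(4 × 15.8) = $37,482.47
Interest = A − P = $37,482.47 − $22,370.58 = $15,111.89

Interest = A - P = $15,111.89


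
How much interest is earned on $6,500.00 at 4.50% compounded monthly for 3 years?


Compound interest earned = final amount − principal.
A = P(1 + r/n)^(nt) = $6,500.00 × (1 + 0.045/12)^(12 × 3) = $7,437.61
Interest = A − P = $7,437.61 − $6,500.00 = $937.61

Interest = A - P = $937.61


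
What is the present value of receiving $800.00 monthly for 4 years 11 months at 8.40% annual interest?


Present value of an ordinary annuity: PV = PMT × (1 − (1 + r)^(−n)) / r
Monthly rate r = 0.084/12 = 0.007, n = 59
PV = $800.00 × (1 − (1 + 0.084/12)^(−59)) / (0.084/12)
PV = $800.00 × 48.197863
PV = $38,558.29

PV = PMT × (1-(1+r)^(-n))/r = $38,558.29
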